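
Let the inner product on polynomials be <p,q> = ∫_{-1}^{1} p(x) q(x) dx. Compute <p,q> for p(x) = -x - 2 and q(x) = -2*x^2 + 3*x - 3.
<p,q> = 38/3

Expand the product: p(x)·q(x) = 2*x^3 + x^2 - 3*x + 6.
∫_{-1}^{1} of each monomial x^k gives [2/(k+1) if k even, 0 if k odd]. Integrating term-by-term (or equivalently evaluating the antiderivative F(x) = x^4/2 + x^3/3 - 3*x^2/2 + 6*x at the endpoints):
  F(1) − F(−1) = 16/3 − (-22/3) = 38/3.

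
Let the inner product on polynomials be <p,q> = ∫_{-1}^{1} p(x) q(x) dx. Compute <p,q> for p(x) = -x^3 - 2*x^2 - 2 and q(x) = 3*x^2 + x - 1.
<p,q> = -22/15

Expand the product: p(x)·q(x) = -3*x^5 - 7*x^4 - x^3 - 4*x^2 - 2*x + 2.
∫_{-1}^{1} of each monomial x^k gives [2/(k+1) if k even, 0 if k odd]. Integrating term-by-term (or equivalently evaluating the antiderivative F(x) = -x^6/2 - 7*x^5/5 - x^4/4 - 4*x^3/3 - x^2 + 2*x at the endpoints):
  F(1) − F(−1) = -149/60 − (-61/60) = -22/15.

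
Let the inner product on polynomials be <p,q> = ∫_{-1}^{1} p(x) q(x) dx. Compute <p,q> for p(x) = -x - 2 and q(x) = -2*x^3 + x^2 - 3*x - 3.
<p,q> = 202/15

Expand the product: p(x)·q(x) = 2*x^4 + 3*x^3 + x^2 + 9*x + 6.
∫_{-1}^{1} of each monomial x^k gives [2/(k+1) if k even, 0 if k odd]. Integrating term-by-term (or equivalently evaluating the antiderivative F(x) = 2*x^5/5 + 3*x^4/4 + x^3/3 + 9*x^2/2 + 6*x at the endpoints):
  F(1) − F(−1) = 719/60 − (-89/60) = 202/15.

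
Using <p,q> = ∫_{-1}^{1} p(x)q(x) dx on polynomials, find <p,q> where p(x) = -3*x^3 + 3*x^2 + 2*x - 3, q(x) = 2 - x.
<p,q> = -122/15

Expand the product: p(x)·q(x) = 3*x^4 - 9*x^3 + 4*x^2 + 7*x - 6.
∫_{-1}^{1} of each monomial x^k gives [2/(k+1) if k even, 0 if k odd]. Integrating term-by-term (or equivalently evaluating the antiderivative F(x) = 3*x^5/5 - 9*x^4/4 + 4*x^3/3 + 7*x^2/2 - 6*x at the endpoints):
  F(1) − F(−1) = -169/60 − (319/60) = -122/15.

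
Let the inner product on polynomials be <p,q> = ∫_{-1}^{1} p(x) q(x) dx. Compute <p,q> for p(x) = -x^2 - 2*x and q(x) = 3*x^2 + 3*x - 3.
<p,q> = -16/5

Expand the product: p(x)·q(x) = -3*x^4 - 9*x^3 - 3*x^2 + 6*x.
∫_{-1}^{1} of each monomial x^k gives [2/(k+1) if k even, 0 if k odd]. Integrating term-by-term (or equivalently evaluating the antiderivative F(x) = -3*x^5/5 - 9*x^4/4 - x^3 + 3*x^2 at the endpoints):
  F(1) − F(−1) = -17/20 − (47/20) = -16/5.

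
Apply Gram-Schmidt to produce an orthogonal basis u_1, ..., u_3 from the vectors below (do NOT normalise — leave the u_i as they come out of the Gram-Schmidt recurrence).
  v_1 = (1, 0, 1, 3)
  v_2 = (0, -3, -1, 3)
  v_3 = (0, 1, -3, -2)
Orthogonal basis:
  u_1 = (1, 0, 1, 3)
  u_2 = (-8/11, -3, -19/11, 9/11)
  u_3 = (123/145, 163/145, -306/145, 61/145)

Apply the Gram-Schmidt recurrence
  u_1 = v_1
  u_i = v_i − Σ_{j<i} ((v_i · u_j) / (u_j · u_j)) · u_j.

Step by step this gives:
  u_1 = (1, 0, 1, 3)
  u_2 = (-8/11, -3, -19/11, 9/11)
  u_3 = (123/145, 163/145, -306/145, 61/145)

Orthogonality check:
  u_2 · u_1 = 0 (should be 0)
  u_3 · u_1 = 0 (should be 0)
  u_3 · u_2 = 0 (should be 0)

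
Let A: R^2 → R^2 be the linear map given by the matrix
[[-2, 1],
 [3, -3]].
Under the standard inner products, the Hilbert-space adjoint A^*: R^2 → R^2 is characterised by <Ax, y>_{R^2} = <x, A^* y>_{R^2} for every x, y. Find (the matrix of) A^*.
A^* = A^T =
[[-2, 3],
 [1, -3]]

For real matrices with standard dot products, the defining identity <Ax, y> = <x, A^* y> gives (Ax)^T y = x^T (A^*) y, i.e. x^T A^T y = x^T (A^*) y. Since this holds for all x, y, we must have A^* = A^T. Therefore
A^* =
[[-2, 3],
 [1, -3]].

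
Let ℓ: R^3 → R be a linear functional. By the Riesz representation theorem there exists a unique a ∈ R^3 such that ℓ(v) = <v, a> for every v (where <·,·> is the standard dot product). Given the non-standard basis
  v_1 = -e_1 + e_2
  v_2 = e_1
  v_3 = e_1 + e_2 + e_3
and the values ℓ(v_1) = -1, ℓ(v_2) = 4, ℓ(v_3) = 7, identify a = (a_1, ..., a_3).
a = (4, 3, 0)

Write a = (a_1, ..., a_3) in the standard basis. For each basis vector v_i, ℓ(v_i) = <v_i, a> is a linear equation in the a_j's. Collect the n equations into a matrix system V a = ℓ, where row i of V is v_i (expressed in the standard basis). Since V is invertible (lower-triangular with 1s on the diagonal, up to permutation), solve by back-substitution:
  V =
[[-1, 1, 0],
 [1, 0, 0],
 [1, 1, 1]]
  V a = (-1, 4, 7)
Solving gives a = (4, 3, 0).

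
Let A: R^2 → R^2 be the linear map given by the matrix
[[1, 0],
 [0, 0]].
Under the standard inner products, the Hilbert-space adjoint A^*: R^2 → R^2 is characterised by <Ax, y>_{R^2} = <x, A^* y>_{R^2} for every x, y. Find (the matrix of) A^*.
A^* = A^T =
[[1, 0],
 [0, 0]]

For real matrices with standard dot products, the defining identity <Ax, y> = <x, A^* y> gives (Ax)^T y = x^T (A^*) y, i.e. x^T A^T y = x^T (A^*) y. Since this holds for all x, y, we must have A^* = A^T. Therefore
A^* =
[[1, 0],
 [0, 0]].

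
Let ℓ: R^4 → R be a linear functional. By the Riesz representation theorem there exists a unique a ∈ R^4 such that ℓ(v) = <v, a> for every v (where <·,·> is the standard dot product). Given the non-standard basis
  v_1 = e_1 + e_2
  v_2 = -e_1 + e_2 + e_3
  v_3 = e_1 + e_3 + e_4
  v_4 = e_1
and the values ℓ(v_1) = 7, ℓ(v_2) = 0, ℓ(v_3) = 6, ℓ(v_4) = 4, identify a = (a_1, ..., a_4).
a = (4, 3, 1, 1)

Write a = (a_1, ..., a_4) in the standard basis. For each basis vector v_i, ℓ(v_i) = <v_i, a> is a linear equation in the a_j's. Collect the n equations into a matrix system V a = ℓ, where row i of V is v_i (expressed in the standard basis). Since V is invertible (lower-triangular with 1s on the diagonal, up to permutation), solve by back-substitution:
  V =
[[1, 1, 0, 0],
 [-1, 1, 1, 0],
 [1, 0, 1, 1],
 [1, 0, 0, 0]]
  V a = (7, 0, 6, 4)
Solving gives a = (4, 3, 1, 1).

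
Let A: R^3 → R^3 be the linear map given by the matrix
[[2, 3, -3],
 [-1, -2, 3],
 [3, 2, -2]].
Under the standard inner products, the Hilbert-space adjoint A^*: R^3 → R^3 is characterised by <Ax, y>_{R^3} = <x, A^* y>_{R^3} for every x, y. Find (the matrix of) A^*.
A^* = A^T =
[[2, -1, 3],
 [3, -2, 2],
 [-3, 3, -2]]

For real matrices with standard dot products, the defining identity <Ax, y> = <x, A^* y> gives (Ax)^T y = x^T (A^*) y, i.e. x^T A^T y = x^T (A^*) y. Since this holds for all x, y, we must have A^* = A^T. Therefore
A^* =
[[2, -1, 3],
 [3, -2, 2],
 [-3, 3, -2]].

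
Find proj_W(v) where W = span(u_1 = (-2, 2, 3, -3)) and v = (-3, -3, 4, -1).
proj_W(v) = (-15/13, 15/13, 45/26, -45/26)

Set up U = [u_1 | ... | u_1] ∈ R^(4×1). The projector onto W = col(U) is P = U (U^T U)^(-1) U^T.
Compute U^T U =
  [26],
and U^T v = (15).
Solve U^T U · c = U^T v for the coefficients: c = (15/26). The projection is proj_W(v) = U c.
Check: (v - proj_W(v)) · u_1 = 0  (should be 0).
Result: proj_W(v) = (-15/13, 15/13, 45/26, -45/26).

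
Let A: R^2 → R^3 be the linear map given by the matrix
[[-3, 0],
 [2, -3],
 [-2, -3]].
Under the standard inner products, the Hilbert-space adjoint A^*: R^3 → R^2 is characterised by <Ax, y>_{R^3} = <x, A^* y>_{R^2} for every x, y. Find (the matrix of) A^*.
A^* = A^T =
[[-3, 2, -2],
 [0, -3, -3]]

For real matrices with standard dot products, the defining identity <Ax, y> = <x, A^* y> gives (Ax)^T y = x^T (A^*) y, i.e. x^T A^T y = x^T (A^*) y. Since this holds for all x, y, we must have A^* = A^T. Therefore
A^* =
[[-3, 2, -2],
 [0, -3, -3]].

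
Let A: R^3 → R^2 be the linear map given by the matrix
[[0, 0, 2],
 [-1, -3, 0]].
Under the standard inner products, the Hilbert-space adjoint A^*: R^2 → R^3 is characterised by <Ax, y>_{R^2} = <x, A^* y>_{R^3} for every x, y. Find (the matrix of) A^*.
A^* = A^T =
[[0, -1],
 [0, -3],
 [2, 0]]

For real matrices with standard dot products, the defining identity <Ax, y> = <x, A^* y> gives (Ax)^T y = x^T (A^*) y, i.e. x^T A^T y = x^T (A^*) y. Since this holds for all x, y, we must have A^* = A^T. Therefore
A^* =
[[0, -1],
 [0, -3],
 [2, 0]].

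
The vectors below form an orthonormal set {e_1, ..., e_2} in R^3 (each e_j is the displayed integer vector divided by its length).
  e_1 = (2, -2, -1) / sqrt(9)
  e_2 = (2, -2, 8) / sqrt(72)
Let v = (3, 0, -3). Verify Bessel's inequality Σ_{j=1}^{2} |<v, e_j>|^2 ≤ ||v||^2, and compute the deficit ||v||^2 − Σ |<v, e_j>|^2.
Σ |<v, e_j>|^2 = 27/2; ||v||^2 = 18; deficit = 9/2

Write each e_j = u_j / sqrt(<u_j, u_j>) where u_j is the displayed integer vector. Then <v, e_j> = <v, u_j> / sqrt(<u_j, u_j>), so |<v, e_j>|^2 = <v, u_j>^2 / <u_j, u_j>.
Coefficients: <v, e_1> = 9/sqrt(9), <v, e_2> = -18/sqrt(72).
Square and sum: Σ |<v, e_j>|^2 = 27/2.
Compute ||v||^2 = v·v = 18.
Deficit = 18 − 27/2 = 9/2 ≥ 0, confirming Bessel's inequality. (The deficit equals ||v − Σ <v,e_j> e_j||^2, the squared distance from v to span{e_j}.)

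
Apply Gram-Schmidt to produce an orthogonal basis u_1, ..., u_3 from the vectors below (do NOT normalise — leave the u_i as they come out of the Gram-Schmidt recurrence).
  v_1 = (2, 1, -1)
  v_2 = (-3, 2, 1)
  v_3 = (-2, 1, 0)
Orthogonal basis:
  u_1 = (2, 1, -1)
  u_2 = (-4/3, 17/6, 1/6)
  u_3 = (-15/59, -5/59, -35/59)

Apply the Gram-Schmidt recurrence
  u_1 = v_1
  u_i = v_i − Σ_{j<i} ((v_i · u_j) / (u_j · u_j)) · u_j.

Step by step this gives:
  u_1 = (2, 1, -1)
  u_2 = (-4/3, 17/6, 1/6)
  u_3 = (-15/59, -5/59, -35/59)

Orthogonality check:
  u_2 · u_1 = 0 (should be 0)
  u_3 · u_1 = 0 (should be 0)
  u_3 · u_2 = 0 (should be 0)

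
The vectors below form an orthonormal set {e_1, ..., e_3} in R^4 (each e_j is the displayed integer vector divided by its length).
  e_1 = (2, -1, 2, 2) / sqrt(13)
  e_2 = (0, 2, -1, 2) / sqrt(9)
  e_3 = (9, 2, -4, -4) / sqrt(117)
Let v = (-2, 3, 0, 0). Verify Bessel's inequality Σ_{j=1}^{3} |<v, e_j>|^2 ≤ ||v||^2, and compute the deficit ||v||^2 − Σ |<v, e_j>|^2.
Σ |<v, e_j>|^2 = 9; ||v||^2 = 13; deficit = 4

Write each e_j = u_j / sqrt(<u_j, u_j>) where u_j is the displayed integer vector. Then <v, e_j> = <v, u_j> / sqrt(<u_j, u_j>), so |<v, e_j>|^2 = <v, u_j>^2 / <u_j, u_j>.
Coefficients: <v, e_1> = -7/sqrt(13), <v, e_2> = 6/sqrt(9), <v, e_3> = -12/sqrt(117).
Square and sum: Σ |<v, e_j>|^2 = 9.
Compute ||v||^2 = v·v = 13.
Deficit = 13 − 9 = 4 ≥ 0, confirming Bessel's inequality. (The deficit equals ||v − Σ <v,e_j> e_j||^2, the squared distance from v to span{e_j}.)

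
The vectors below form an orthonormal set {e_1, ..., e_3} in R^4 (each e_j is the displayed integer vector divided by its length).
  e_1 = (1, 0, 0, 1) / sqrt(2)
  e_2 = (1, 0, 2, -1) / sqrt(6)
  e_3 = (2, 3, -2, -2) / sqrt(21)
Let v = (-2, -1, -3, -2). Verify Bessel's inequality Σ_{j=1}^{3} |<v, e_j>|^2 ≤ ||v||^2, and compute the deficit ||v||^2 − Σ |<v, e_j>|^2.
Σ |<v, e_j>|^2 = 101/7; ||v||^2 = 18; deficit = 25/7

Write each e_j = u_j / sqrt(<u_j, u_j>) where u_j is the displayed integer vector. Then <v, e_j> = <v, u_j> / sqrt(<u_j, u_j>), so |<v, e_j>|^2 = <v, u_j>^2 / <u_j, u_j>.
Coefficients: <v, e_1> = -4/sqrt(2), <v, e_2> = -6/sqrt(6), <v, e_3> = 3/sqrt(21).
Square and sum: Σ |<v, e_j>|^2 = 101/7.
Compute ||v||^2 = v·v = 18.
Deficit = 18 − 101/7 = 25/7 ≥ 0, confirming Bessel's inequality. (The deficit equals ||v − Σ <v,e_j> e_j||^2, the squared distance from v to span{e_j}.)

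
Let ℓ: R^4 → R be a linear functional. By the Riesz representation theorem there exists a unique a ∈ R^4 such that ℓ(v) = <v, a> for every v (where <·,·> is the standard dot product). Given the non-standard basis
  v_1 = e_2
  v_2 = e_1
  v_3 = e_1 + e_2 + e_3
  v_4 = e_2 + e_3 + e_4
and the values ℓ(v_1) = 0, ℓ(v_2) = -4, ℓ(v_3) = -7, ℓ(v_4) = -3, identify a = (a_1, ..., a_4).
a = (-4, 0, -3, 0)

Write a = (a_1, ..., a_4) in the standard basis. For each basis vector v_i, ℓ(v_i) = <v_i, a> is a linear equation in the a_j's. Collect the n equations into a matrix system V a = ℓ, where row i of V is v_i (expressed in the standard basis). Since V is invertible (lower-triangular with 1s on the diagonal, up to permutation), solve by back-substitution:
  V =
[[0, 1, 0, 0],
 [1, 0, 0, 0],
 [1, 1, 1, 0],
 [0, 1, 1, 1]]
  V a = (0, -4, -7, -3)
Solving gives a = (-4, 0, -3, 0).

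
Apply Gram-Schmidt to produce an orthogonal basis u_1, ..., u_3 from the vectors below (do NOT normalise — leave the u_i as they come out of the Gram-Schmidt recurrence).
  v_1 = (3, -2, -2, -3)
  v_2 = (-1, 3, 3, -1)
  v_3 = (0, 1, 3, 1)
Orthogonal basis:
  u_1 = (3, -2, -2, -3)
  u_2 = (5/13, 27/13, 27/13, -31/13)
  u_3 = (209/188, -131/188, 245/188, 133/188)

Apply the Gram-Schmidt recurrence
  u_1 = v_1
  u_i = v_i − Σ_{j<i} ((v_i · u_j) / (u_j · u_j)) · u_j.

Step by step this gives:
  u_1 = (3, -2, -2, -3)
  u_2 = (5/13, 27/13, 27/13, -31/13)
  u_3 = (209/188, -131/188, 245/188, 133/188)

Orthogonality check:
  u_2 · u_1 = 0 (should be 0)
  u_3 · u_1 = 0 (should be 0)
  u_3 · u_2 = 0 (should be 0)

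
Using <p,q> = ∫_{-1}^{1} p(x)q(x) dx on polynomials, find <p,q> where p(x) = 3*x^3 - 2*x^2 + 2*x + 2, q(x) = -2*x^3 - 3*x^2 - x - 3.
<p,q> = -1622/105

Expand the product: p(x)·q(x) = -6*x^6 - 5*x^5 - x^4 - 17*x^3 - 2*x^2 - 8*x - 6.
∫_{-1}^{1} of each monomial x^k gives [2/(k+1) if k even, 0 if k odd]. Integrating term-by-term (or equivalently evaluating the antiderivative F(x) = -6*x^7/7 - 5*x^6/6 - x^5/5 - 17*x^4/4 - 2*x^3/3 - 4*x^2 - 6*x at the endpoints):
  F(1) − F(−1) = -2353/140 − (-571/420) = -1622/105.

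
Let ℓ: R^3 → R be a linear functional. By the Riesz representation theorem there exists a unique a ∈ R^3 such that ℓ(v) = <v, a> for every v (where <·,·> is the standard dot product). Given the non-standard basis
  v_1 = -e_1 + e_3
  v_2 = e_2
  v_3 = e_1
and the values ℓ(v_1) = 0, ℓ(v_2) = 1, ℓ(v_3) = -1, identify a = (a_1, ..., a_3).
a = (-1, 1, -1)

Write a = (a_1, ..., a_3) in the standard basis. For each basis vector v_i, ℓ(v_i) = <v_i, a> is a linear equation in the a_j's. Collect the n equations into a matrix system V a = ℓ, where row i of V is v_i (expressed in the standard basis). Since V is invertible (lower-triangular with 1s on the diagonal, up to permutation), solve by back-substitution:
  V =
[[-1, 0, 1],
 [0, 1, 0],
 [1, 0, 0]]
  V a = (0, 1, -1)
Solving gives a = (-1, 1, -1).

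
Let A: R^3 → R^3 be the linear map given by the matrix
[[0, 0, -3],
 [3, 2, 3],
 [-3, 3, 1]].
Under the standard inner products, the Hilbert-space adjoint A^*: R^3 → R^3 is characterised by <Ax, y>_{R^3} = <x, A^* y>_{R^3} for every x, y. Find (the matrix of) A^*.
A^* = A^T =
[[0, 3, -3],
 [0, 2, 3],
 [-3, 3, 1]]

For real matrices with standard dot products, the defining identity <Ax, y> = <x, A^* y> gives (Ax)^T y = x^T (A^*) y, i.e. x^T A^T y = x^T (A^*) y. Since this holds for all x, y, we must have A^* = A^T. Therefore
A^* =
[[0, 3, -3],
 [0, 2, 3],
 [-3, 3, 1]].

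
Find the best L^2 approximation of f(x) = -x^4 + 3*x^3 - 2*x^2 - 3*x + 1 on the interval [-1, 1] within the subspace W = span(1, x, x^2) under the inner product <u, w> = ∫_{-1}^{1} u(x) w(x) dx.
g(x) = -20*x^2/7 - 6*x/5 + 38/35

The best approximation g ∈ W is the orthogonal projection of f onto W. Writing g = a_0 + a_1 x + a_2 x^2, the coefficients solve the normal equations G · a = b where
  G_{ij} = <φ_i, φ_j> and b_i = <f, φ_i>, with φ_0 = 1, φ_1 = x, φ_2 = x^2.
G =
  [2, 0, 2/3]
  [0, 2/3, 0]
  [2/3, 0, 2/5],
b = (4/15, -4/5, -44/105).
Solving gives a_0 = 38/35, a_1 = -6/5, a_2 = -20/7, so
  g(x) = -20*x^2/7 - 6*x/5 + 38/35.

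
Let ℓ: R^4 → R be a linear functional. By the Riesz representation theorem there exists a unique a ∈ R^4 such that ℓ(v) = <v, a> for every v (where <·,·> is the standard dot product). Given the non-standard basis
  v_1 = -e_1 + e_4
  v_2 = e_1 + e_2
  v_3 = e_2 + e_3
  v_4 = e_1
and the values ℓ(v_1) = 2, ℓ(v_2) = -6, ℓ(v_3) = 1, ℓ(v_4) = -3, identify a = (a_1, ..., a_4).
a = (-3, -3, 4, -1)

Write a = (a_1, ..., a_4) in the standard basis. For each basis vector v_i, ℓ(v_i) = <v_i, a> is a linear equation in the a_j's. Collect the n equations into a matrix system V a = ℓ, where row i of V is v_i (expressed in the standard basis). Since V is invertible (lower-triangular with 1s on the diagonal, up to permutation), solve by back-substitution:
  V =
[[-1, 0, 0, 1],
 [1, 1, 0, 0],
 [0, 1, 1, 0],
 [1, 0, 0, 0]]
  V a = (2, -6, 1, -3)
Solving gives a = (-3, -3, 4, -1).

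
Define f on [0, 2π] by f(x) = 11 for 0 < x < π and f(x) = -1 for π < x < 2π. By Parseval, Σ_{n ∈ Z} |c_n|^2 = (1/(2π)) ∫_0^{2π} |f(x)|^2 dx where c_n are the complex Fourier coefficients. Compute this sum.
Σ |c_n|^2 = 61

Parseval equates the L^2 energy of f (normalised by 1/(2π)) with the ℓ^2 sum of its Fourier coefficients: (1/(2π)) ∫_0^{2π} |f|^2 = Σ |c_n|^2.
Compute the left side: (1/(2π)) [∫_0^π 11^2 dx + ∫_π^{2π} (-1)^2 dx] = (1/(2π)) · (121π + 1π) = (121 + 1)/2 = 61.
So Σ_{n ∈ Z} |c_n|^2 = 61.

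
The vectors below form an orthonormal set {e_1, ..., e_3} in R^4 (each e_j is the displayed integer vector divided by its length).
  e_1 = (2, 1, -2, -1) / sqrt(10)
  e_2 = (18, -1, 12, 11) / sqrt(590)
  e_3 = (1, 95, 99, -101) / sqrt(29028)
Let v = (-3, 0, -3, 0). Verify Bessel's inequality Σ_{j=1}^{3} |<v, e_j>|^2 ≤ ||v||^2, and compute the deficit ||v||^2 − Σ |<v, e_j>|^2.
Σ |<v, e_j>|^2 = 690/41; ||v||^2 = 18; deficit = 48/41

Write each e_j = u_j / sqrt(<u_j, u_j>) where u_j is the displayed integer vector. Then <v, e_j> = <v, u_j> / sqrt(<u_j, u_j>), so |<v, e_j>|^2 = <v, u_j>^2 / <u_j, u_j>.
Coefficients: <v, e_1> = 0/sqrt(10), <v, e_2> = -90/sqrt(590), <v, e_3> = -300/sqrt(29028).
Square and sum: Σ |<v, e_j>|^2 = 690/41.
Compute ||v||^2 = v·v = 18.
Deficit = 18 − 690/41 = 48/41 ≥ 0, confirming Bessel's inequality. (The deficit equals ||v − Σ <v,e_j> e_j||^2, the squared distance from v to span{e_j}.)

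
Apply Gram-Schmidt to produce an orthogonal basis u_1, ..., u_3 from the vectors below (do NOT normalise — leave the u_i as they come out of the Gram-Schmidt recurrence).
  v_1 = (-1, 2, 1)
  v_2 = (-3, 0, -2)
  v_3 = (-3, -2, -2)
Orthogonal basis:
  u_1 = (-1, 2, 1)
  u_2 = (-17/6, -1/3, -13/6)
  u_3 = (-40/77, -50/77, 60/77)

Apply the Gram-Schmidt recurrence
  u_1 = v_1
  u_i = v_i − Σ_{j<i} ((v_i · u_j) / (u_j · u_j)) · u_j.

Step by step this gives:
  u_1 = (-1, 2, 1)
  u_2 = (-17/6, -1/3, -13/6)
  u_3 = (-40/77, -50/77, 60/77)

Orthogonality check:
  u_2 · u_1 = 0 (should be 0)
  u_3 · u_1 = 0 (should be 0)
  u_3 · u_2 = 0 (should be 0)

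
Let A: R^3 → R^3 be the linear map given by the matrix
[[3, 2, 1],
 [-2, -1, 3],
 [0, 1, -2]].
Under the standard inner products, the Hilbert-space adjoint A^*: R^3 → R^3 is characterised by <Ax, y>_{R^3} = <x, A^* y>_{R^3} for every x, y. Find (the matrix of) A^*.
A^* = A^T =
[[3, -2, 0],
 [2, -1, 1],
 [1, 3, -2]]

For real matrices with standard dot products, the defining identity <Ax, y> = <x, A^* y> gives (Ax)^T y = x^T (A^*) y, i.e. x^T A^T y = x^T (A^*) y. Since this holds for all x, y, we must have A^* = A^T. Therefore
A^* =
[[3, -2, 0],
 [2, -1, 1],
 [1, 3, -2]].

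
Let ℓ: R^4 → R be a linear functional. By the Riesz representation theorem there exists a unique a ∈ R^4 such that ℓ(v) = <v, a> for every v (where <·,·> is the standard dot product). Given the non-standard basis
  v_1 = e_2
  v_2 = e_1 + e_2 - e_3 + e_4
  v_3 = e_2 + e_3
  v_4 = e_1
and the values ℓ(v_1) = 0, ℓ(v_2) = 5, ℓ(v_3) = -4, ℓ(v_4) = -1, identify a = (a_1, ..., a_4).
a = (-1, 0, -4, 2)

Write a = (a_1, ..., a_4) in the standard basis. For each basis vector v_i, ℓ(v_i) = <v_i, a> is a linear equation in the a_j's. Collect the n equations into a matrix system V a = ℓ, where row i of V is v_i (expressed in the standard basis). Since V is invertible (lower-triangular with 1s on the diagonal, up to permutation), solve by back-substitution:
  V =
[[0, 1, 0, 0],
 [1, 1, -1, 1],
 [0, 1, 1, 0],
 [1, 0, 0, 0]]
  V a = (0, 5, -4, -1)
Solving gives a = (-1, 0, -4, 2).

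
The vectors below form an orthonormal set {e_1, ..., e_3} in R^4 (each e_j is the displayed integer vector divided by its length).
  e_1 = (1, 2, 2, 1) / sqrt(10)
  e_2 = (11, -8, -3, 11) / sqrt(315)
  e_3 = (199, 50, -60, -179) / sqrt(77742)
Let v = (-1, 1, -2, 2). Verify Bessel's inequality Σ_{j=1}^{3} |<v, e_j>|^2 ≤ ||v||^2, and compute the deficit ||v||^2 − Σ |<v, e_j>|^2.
Σ |<v, e_j>|^2 = 1409/617; ||v||^2 = 10; deficit = 4761/617

Write each e_j = u_j / sqrt(<u_j, u_j>) where u_j is the displayed integer vector. Then <v, e_j> = <v, u_j> / sqrt(<u_j, u_j>), so |<v, e_j>|^2 = <v, u_j>^2 / <u_j, u_j>.
Coefficients: <v, e_1> = -1/sqrt(10), <v, e_2> = 9/sqrt(315), <v, e_3> = -387/sqrt(77742).
Square and sum: Σ |<v, e_j>|^2 = 1409/617.
Compute ||v||^2 = v·v = 10.
Deficit = 10 − 1409/617 = 4761/617 ≥ 0, confirming Bessel's inequality. (The deficit equals ||v − Σ <v,e_j> e_j||^2, the squared distance from v to span{e_j}.)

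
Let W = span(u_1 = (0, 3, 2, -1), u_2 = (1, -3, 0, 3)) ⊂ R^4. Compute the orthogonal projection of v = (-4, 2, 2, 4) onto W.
proj_W(v) = (50/61, 57/61, 138/61, 81/61)

Set up U = [u_1 | ... | u_2] ∈ R^(4×2). The projector onto W = col(U) is P = U (U^T U)^(-1) U^T.
Compute U^T U =
  [14, -12]
  [-12, 19],
and U^T v = (6, 2).
Solve U^T U · c = U^T v for the coefficients: c = (69/61, 50/61). The projection is proj_W(v) = U c.
Check: (v - proj_W(v)) · u_1 = 0  (should be 0).
Check: (v - proj_W(v)) · u_2 = 0  (should be 0).
Result: proj_W(v) = (50/61, 57/61, 138/61, 81/61).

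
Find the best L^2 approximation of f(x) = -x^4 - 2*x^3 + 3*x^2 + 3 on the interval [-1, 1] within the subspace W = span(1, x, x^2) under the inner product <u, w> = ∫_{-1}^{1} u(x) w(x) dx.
g(x) = 15*x^2/7 - 6*x/5 + 108/35

The best approximation g ∈ W is the orthogonal projection of f onto W. Writing g = a_0 + a_1 x + a_2 x^2, the coefficients solve the normal equations G · a = b where
  G_{ij} = <φ_i, φ_j> and b_i = <f, φ_i>, with φ_0 = 1, φ_1 = x, φ_2 = x^2.
G =
  [2, 0, 2/3]
  [0, 2/3, 0]
  [2/3, 0, 2/5],
b = (38/5, -4/5, 102/35).
Solving gives a_0 = 108/35, a_1 = -6/5, a_2 = 15/7, so
  g(x) = 15*x^2/7 - 6*x/5 + 108/35.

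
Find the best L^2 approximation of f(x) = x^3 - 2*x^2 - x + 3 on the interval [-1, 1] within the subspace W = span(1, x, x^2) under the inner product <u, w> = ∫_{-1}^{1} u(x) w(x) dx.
g(x) = -2*x^2 - 2*x/5 + 3

The best approximation g ∈ W is the orthogonal projection of f onto W. Writing g = a_0 + a_1 x + a_2 x^2, the coefficients solve the normal equations G · a = b where
  G_{ij} = <φ_i, φ_j> and b_i = <f, φ_i>, with φ_0 = 1, φ_1 = x, φ_2 = x^2.
G =
  [2, 0, 2/3]
  [0, 2/3, 0]
  [2/3, 0, 2/5],
b = (14/3, -4/15, 6/5).
Solving gives a_0 = 3, a_1 = -2/5, a_2 = -2, so
  g(x) = -2*x^2 - 2*x/5 + 3.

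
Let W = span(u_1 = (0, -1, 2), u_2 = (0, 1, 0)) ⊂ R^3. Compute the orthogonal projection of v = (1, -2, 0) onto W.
proj_W(v) = (0, -2, 0)

Set up U = [u_1 | ... | u_2] ∈ R^(3×2). The projector onto W = col(U) is P = U (U^T U)^(-1) U^T.
Compute U^T U =
  [5, -1]
  [-1, 1],
and U^T v = (2, -2).
Solve U^T U · c = U^T v for the coefficients: c = (0, -2). The projection is proj_W(v) = U c.
Check: (v - proj_W(v)) · u_1 = 0  (should be 0).
Check: (v - proj_W(v)) · u_2 = 0  (should be 0).
Result: proj_W(v) = (0, -2, 0).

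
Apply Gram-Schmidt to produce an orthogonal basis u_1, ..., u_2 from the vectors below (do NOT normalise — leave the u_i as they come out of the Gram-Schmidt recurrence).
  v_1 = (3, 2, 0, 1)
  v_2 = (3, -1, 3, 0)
Orthogonal basis:
  u_1 = (3, 2, 0, 1)
  u_2 = (3/2, -2, 3, -1/2)

Apply the Gram-Schmidt recurrence
  u_1 = v_1
  u_i = v_i − Σ_{j<i} ((v_i · u_j) / (u_j · u_j)) · u_j.

Step by step this gives:
  u_1 = (3, 2, 0, 1)
  u_2 = (3/2, -2, 3, -1/2)

Orthogonality check:
  u_2 · u_1 = 0 (should be 0)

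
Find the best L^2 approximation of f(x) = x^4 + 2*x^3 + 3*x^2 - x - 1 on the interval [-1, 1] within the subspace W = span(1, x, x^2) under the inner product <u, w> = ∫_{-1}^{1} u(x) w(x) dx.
g(x) = 27*x^2/7 + x/5 - 38/35

The best approximation g ∈ W is the orthogonal projection of f onto W. Writing g = a_0 + a_1 x + a_2 x^2, the coefficients solve the normal equations G · a = b where
  G_{ij} = <φ_i, φ_j> and b_i = <f, φ_i>, with φ_0 = 1, φ_1 = x, φ_2 = x^2.
G =
  [2, 0, 2/3]
  [0, 2/3, 0]
  [2/3, 0, 2/5],
b = (2/5, 2/15, 86/105).
Solving gives a_0 = -38/35, a_1 = 1/5, a_2 = 27/7, so
  g(x) = 27*x^2/7 + x/5 - 38/35.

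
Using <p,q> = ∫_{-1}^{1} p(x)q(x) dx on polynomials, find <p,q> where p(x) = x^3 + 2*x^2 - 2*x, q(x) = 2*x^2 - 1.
<p,q> = 4/15

Expand the product: p(x)·q(x) = 2*x^5 + 4*x^4 - 5*x^3 - 2*x^2 + 2*x.
∫_{-1}^{1} of each monomial x^k gives [2/(k+1) if k even, 0 if k odd]. Integrating term-by-term (or equivalently evaluating the antiderivative F(x) = x^6/3 + 4*x^5/5 - 5*x^4/4 - 2*x^3/3 + x^2 at the endpoints):
  F(1) − F(−1) = 13/60 − (-1/20) = 4/15.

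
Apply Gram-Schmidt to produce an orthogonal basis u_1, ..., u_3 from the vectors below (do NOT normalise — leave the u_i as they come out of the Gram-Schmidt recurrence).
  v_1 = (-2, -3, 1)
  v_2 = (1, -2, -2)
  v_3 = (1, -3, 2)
Orthogonal basis:
  u_1 = (-2, -3, 1)
  u_2 = (9/7, -11/7, -15/7)
  u_3 = (124/61, -93/122, 217/122)

Apply the Gram-Schmidt recurrence
  u_1 = v_1
  u_i = v_i − Σ_{j<i} ((v_i · u_j) / (u_j · u_j)) · u_j.

Step by step this gives:
  u_1 = (-2, -3, 1)
  u_2 = (9/7, -11/7, -15/7)
  u_3 = (124/61, -93/122, 217/122)

Orthogonality check:
  u_2 · u_1 = 0 (should be 0)
  u_3 · u_1 = 0 (should be 0)
  u_3 · u_2 = 0 (should be 0)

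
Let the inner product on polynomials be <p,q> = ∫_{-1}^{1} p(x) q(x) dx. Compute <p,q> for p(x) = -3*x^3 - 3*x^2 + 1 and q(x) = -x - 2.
<p,q> = 6/5

Expand the product: p(x)·q(x) = 3*x^4 + 9*x^3 + 6*x^2 - x - 2.
∫_{-1}^{1} of each monomial x^k gives [2/(k+1) if k even, 0 if k odd]. Integrating term-by-term (or equivalently evaluating the antiderivative F(x) = 3*x^5/5 + 9*x^4/4 + 2*x^3 - x^2/2 - 2*x at the endpoints):
  F(1) − F(−1) = 47/20 − (23/20) = 6/5.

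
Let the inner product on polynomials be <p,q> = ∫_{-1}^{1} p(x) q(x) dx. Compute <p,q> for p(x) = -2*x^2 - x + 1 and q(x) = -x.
<p,q> = 2/3

Expand the product: p(x)·q(x) = 2*x^3 + x^2 - x.
∫_{-1}^{1} of each monomial x^k gives [2/(k+1) if k even, 0 if k odd]. Integrating term-by-term (or equivalently evaluating the antiderivative F(x) = x^4/2 + x^3/3 - x^2/2 at the endpoints):
  F(1) − F(−1) = 1/3 − (-1/3) = 2/3.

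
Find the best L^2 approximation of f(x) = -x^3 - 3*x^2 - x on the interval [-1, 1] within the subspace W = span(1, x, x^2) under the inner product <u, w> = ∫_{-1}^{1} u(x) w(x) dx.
g(x) = -3*x^2 - 8*x/5

The best approximation g ∈ W is the orthogonal projection of f onto W. Writing g = a_0 + a_1 x + a_2 x^2, the coefficients solve the normal equations G · a = b where
  G_{ij} = <φ_i, φ_j> and b_i = <f, φ_i>, with φ_0 = 1, φ_1 = x, φ_2 = x^2.
G =
  [2, 0, 2/3]
  [0, 2/3, 0]
  [2/3, 0, 2/5],
b = (-2, -16/15, -6/5).
Solving gives a_0 = 0, a_1 = -8/5, a_2 = -3, so
  g(x) = -3*x^2 - 8*x/5.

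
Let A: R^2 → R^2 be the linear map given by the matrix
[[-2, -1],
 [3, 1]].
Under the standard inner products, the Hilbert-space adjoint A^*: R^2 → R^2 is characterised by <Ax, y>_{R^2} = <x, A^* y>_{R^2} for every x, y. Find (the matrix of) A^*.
A^* = A^T =
[[-2, 3],
 [-1, 1]]

For real matrices with standard dot products, the defining identity <Ax, y> = <x, A^* y> gives (Ax)^T y = x^T (A^*) y, i.e. x^T A^T y = x^T (A^*) y. Since this holds for all x, y, we must have A^* = A^T. Therefore
A^* =
[[-2, 3],
 [-1, 1]].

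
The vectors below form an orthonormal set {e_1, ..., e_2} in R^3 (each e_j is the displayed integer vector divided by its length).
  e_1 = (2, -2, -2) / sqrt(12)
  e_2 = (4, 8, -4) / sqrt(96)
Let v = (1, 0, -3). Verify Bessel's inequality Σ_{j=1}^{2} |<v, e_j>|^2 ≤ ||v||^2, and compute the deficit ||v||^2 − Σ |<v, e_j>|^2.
Σ |<v, e_j>|^2 = 8; ||v||^2 = 10; deficit = 2

Write each e_j = u_j / sqrt(<u_j, u_j>) where u_j is the displayed integer vector. Then <v, e_j> = <v, u_j> / sqrt(<u_j, u_j>), so |<v, e_j>|^2 = <v, u_j>^2 / <u_j, u_j>.
Coefficients: <v, e_1> = 8/sqrt(12), <v, e_2> = 16/sqrt(96).
Square and sum: Σ |<v, e_j>|^2 = 8.
Compute ||v||^2 = v·v = 10.
Deficit = 10 − 8 = 2 ≥ 0, confirming Bessel's inequality. (The deficit equals ||v − Σ <v,e_j> e_j||^2, the squared distance from v to span{e_j}.)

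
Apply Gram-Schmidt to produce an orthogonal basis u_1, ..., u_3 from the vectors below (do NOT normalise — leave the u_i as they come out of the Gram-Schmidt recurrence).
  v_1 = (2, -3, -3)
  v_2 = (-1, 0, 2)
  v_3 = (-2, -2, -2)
Orthogonal basis:
  u_1 = (2, -3, -3)
  u_2 = (-3/11, -12/11, 10/11)
  u_3 = (-60/23, -10/23, -30/23)

Apply the Gram-Schmidt recurrence
  u_1 = v_1
  u_i = v_i − Σ_{j<i} ((v_i · u_j) / (u_j · u_j)) · u_j.

Step by step this gives:
  u_1 = (2, -3, -3)
  u_2 = (-3/11, -12/11, 10/11)
  u_3 = (-60/23, -10/23, -30/23)

Orthogonality check:
  u_2 · u_1 = 0 (should be 0)
  u_3 · u_1 = 0 (should be 0)
  u_3 · u_2 = 0 (should be 0)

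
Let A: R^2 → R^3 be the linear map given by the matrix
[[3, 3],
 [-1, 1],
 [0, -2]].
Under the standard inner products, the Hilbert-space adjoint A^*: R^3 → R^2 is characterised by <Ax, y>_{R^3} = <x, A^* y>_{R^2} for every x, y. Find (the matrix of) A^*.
A^* = A^T =
[[3, -1, 0],
 [3, 1, -2]]

For real matrices with standard dot products, the defining identity <Ax, y> = <x, A^* y> gives (Ax)^T y = x^T (A^*) y, i.e. x^T A^T y = x^T (A^*) y. Since this holds for all x, y, we must have A^* = A^T. Therefore
A^* =
[[3, -1, 0],
 [3, 1, -2]].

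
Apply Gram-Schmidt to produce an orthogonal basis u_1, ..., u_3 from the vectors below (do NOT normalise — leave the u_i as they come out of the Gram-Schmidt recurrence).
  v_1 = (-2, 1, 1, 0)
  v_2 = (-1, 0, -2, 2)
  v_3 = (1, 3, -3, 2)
Orthogonal basis:
  u_1 = (-2, 1, 1, 0)
  u_2 = (-1, 0, -2, 2)
  u_3 = (4/3, 10/3, -2/3, 0)

Apply the Gram-Schmidt recurrence
  u_1 = v_1
  u_i = v_i − Σ_{j<i} ((v_i · u_j) / (u_j · u_j)) · u_j.

Step by step this gives:
  u_1 = (-2, 1, 1, 0)
  u_2 = (-1, 0, -2, 2)
  u_3 = (4/3, 10/3, -2/3, 0)

Orthogonality check:
  u_2 · u_1 = 0 (should be 0)
  u_3 · u_1 = 0 (should be 0)
  u_3 · u_2 = 0 (should be 0)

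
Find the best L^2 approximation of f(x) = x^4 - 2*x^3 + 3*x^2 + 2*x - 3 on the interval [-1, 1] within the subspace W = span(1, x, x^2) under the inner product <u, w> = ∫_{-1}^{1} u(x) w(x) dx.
g(x) = 27*x^2/7 + 4*x/5 - 108/35

The best approximation g ∈ W is the orthogonal projection of f onto W. Writing g = a_0 + a_1 x + a_2 x^2, the coefficients solve the normal equations G · a = b where
  G_{ij} = <φ_i, φ_j> and b_i = <f, φ_i>, with φ_0 = 1, φ_1 = x, φ_2 = x^2.
G =
  [2, 0, 2/3]
  [0, 2/3, 0]
  [2/3, 0, 2/5],
b = (-18/5, 8/15, -18/35).
Solving gives a_0 = -108/35, a_1 = 4/5, a_2 = 27/7, so
  g(x) = 27*x^2/7 + 4*x/5 - 108/35.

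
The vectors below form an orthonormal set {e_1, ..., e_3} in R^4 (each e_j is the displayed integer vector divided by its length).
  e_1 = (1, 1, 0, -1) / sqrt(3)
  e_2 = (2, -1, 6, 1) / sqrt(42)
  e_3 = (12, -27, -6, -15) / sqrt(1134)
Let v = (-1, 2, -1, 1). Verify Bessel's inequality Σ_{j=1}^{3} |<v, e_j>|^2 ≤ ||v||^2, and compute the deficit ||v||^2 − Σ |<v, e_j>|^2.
Σ |<v, e_j>|^2 = 62/9; ||v||^2 = 7; deficit = 1/9

Write each e_j = u_j / sqrt(<u_j, u_j>) where u_j is the displayed integer vector. Then <v, e_j> = <v, u_j> / sqrt(<u_j, u_j>), so |<v, e_j>|^2 = <v, u_j>^2 / <u_j, u_j>.
Coefficients: <v, e_1> = 0/sqrt(3), <v, e_2> = -9/sqrt(42), <v, e_3> = -75/sqrt(1134).
Square and sum: Σ |<v, e_j>|^2 = 62/9.
Compute ||v||^2 = v·v = 7.
Deficit = 7 − 62/9 = 1/9 ≥ 0, confirming Bessel's inequality. (The deficit equals ||v − Σ <v,e_j> e_j||^2, the squared distance from v to span{e_j}.)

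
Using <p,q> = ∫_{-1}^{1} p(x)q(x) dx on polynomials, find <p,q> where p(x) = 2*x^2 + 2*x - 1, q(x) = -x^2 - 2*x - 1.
<p,q> = -32/15

Expand the product: p(x)·q(x) = -2*x^4 - 6*x^3 - 5*x^2 + 1.
∫_{-1}^{1} of each monomial x^k gives [2/(k+1) if k even, 0 if k odd]. Integrating term-by-term (or equivalently evaluating the antiderivative F(x) = -2*x^5/5 - 3*x^4/2 - 5*x^3/3 + x at the endpoints):
  F(1) − F(−1) = -77/30 − (-13/30) = -32/15.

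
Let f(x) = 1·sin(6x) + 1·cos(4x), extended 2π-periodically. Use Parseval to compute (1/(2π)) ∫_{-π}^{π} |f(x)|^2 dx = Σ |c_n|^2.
Σ |c_n|^2 = 1

Expand |f|^2 and use orthogonality of {sin(nx), cos(mx)} on [-π, π]:
  ∫_{-π}^{π} sin(nx)^2 dx = π, ∫ cos(mx)^2 dx = π, and cross terms integrate to 0.
So ∫_{-π}^{π} f(x)^2 dx = 1^2 · π + 1^2 · π = (1 + 1)π.
Divide by 2π: (1 + 1)/2 = 1.
By Parseval, this equals Σ |c_n|^2.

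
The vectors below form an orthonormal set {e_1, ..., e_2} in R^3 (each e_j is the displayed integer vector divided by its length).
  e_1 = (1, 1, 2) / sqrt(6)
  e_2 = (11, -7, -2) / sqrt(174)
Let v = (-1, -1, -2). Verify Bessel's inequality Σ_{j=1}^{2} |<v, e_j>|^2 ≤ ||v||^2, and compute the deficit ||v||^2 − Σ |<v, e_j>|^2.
Σ |<v, e_j>|^2 = 6; ||v||^2 = 6; deficit = 0

Write each e_j = u_j / sqrt(<u_j, u_j>) where u_j is the displayed integer vector. Then <v, e_j> = <v, u_j> / sqrt(<u_j, u_j>), so |<v, e_j>|^2 = <v, u_j>^2 / <u_j, u_j>.
Coefficients: <v, e_1> = -6/sqrt(6), <v, e_2> = 0/sqrt(174).
Square and sum: Σ |<v, e_j>|^2 = 6.
Compute ||v||^2 = v·v = 6.
Deficit = 6 − 6 = 0 ≥ 0, confirming Bessel's inequality. (The deficit equals ||v − Σ <v,e_j> e_j||^2, the squared distance from v to span{e_j}.)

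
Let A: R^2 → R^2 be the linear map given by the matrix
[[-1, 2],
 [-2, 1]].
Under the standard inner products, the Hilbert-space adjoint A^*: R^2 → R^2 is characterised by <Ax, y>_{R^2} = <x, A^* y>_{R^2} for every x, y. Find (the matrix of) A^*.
A^* = A^T =
[[-1, -2],
 [2, 1]]

For real matrices with standard dot products, the defining identity <Ax, y> = <x, A^* y> gives (Ax)^T y = x^T (A^*) y, i.e. x^T A^T y = x^T (A^*) y. Since this holds for all x, y, we must have A^* = A^T. Therefore
A^* =
[[-1, -2],
 [2, 1]].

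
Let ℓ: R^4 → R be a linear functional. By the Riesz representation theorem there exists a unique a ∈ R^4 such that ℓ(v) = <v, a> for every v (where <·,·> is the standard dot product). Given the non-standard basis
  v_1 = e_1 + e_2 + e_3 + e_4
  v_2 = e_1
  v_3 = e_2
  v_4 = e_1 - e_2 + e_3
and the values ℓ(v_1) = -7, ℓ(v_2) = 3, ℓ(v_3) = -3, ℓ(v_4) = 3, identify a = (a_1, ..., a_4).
a = (3, -3, -3, -4)

Write a = (a_1, ..., a_4) in the standard basis. For each basis vector v_i, ℓ(v_i) = <v_i, a> is a linear equation in the a_j's. Collect the n equations into a matrix system V a = ℓ, where row i of V is v_i (expressed in the standard basis). Since V is invertible (lower-triangular with 1s on the diagonal, up to permutation), solve by back-substitution:
  V =
[[1, 1, 1, 1],
 [1, 0, 0, 0],
 [0, 1, 0, 0],
 [1, -1, 1, 0]]
  V a = (-7, 3, -3, 3)
Solving gives a = (3, -3, -3, -4).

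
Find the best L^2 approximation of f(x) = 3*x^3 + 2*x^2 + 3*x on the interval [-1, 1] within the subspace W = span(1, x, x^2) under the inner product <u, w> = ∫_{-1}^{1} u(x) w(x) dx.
g(x) = 2*x^2 + 24*x/5

The best approximation g ∈ W is the orthogonal projection of f onto W. Writing g = a_0 + a_1 x + a_2 x^2, the coefficients solve the normal equations G · a = b where
  G_{ij} = <φ_i, φ_j> and b_i = <f, φ_i>, with φ_0 = 1, φ_1 = x, φ_2 = x^2.
G =
  [2, 0, 2/3]
  [0, 2/3, 0]
  [2/3, 0, 2/5],
b = (4/3, 16/5, 4/5).
Solving gives a_0 = 0, a_1 = 24/5, a_2 = 2, so
  g(x) = 2*x^2 + 24*x/5.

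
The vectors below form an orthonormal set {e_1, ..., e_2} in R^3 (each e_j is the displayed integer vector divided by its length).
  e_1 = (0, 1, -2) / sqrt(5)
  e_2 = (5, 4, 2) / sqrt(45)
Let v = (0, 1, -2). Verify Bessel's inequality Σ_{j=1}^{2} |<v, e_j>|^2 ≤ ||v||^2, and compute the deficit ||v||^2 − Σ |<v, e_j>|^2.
Σ |<v, e_j>|^2 = 5; ||v||^2 = 5; deficit = 0

Write each e_j = u_j / sqrt(<u_j, u_j>) where u_j is the displayed integer vector. Then <v, e_j> = <v, u_j> / sqrt(<u_j, u_j>), so |<v, e_j>|^2 = <v, u_j>^2 / <u_j, u_j>.
Coefficients: <v, e_1> = 5/sqrt(5), <v, e_2> = 0/sqrt(45).
Square and sum: Σ |<v, e_j>|^2 = 5.
Compute ||v||^2 = v·v = 5.
Deficit = 5 − 5 = 0 ≥ 0, confirming Bessel's inequality. (The deficit equals ||v − Σ <v,e_j> e_j||^2, the squared distance from v to span{e_j}.)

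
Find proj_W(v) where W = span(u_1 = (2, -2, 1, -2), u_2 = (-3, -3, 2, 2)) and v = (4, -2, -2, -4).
proj_W(v) = (729/167, -135/167, 18/167, -630/167)

Set up U = [u_1 | ... | u_2] ∈ R^(4×2). The projector onto W = col(U) is P = U (U^T U)^(-1) U^T.
Compute U^T U =
  [13, -2]
  [-2, 26],
and U^T v = (18, -18).
Solve U^T U · c = U^T v for the coefficients: c = (216/167, -99/167). The projection is proj_W(v) = U c.
Check: (v - proj_W(v)) · u_1 = 0  (should be 0).
Check: (v - proj_W(v)) · u_2 = 0  (should be 0).
Result: proj_W(v) = (729/167, -135/167, 18/167, -630/167).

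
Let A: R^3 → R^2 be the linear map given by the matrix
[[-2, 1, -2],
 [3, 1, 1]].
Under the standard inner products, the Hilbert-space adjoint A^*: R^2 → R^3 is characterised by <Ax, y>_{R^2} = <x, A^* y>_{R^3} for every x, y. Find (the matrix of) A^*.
A^* = A^T =
[[-2, 3],
 [1, 1],
 [-2, 1]]

For real matrices with standard dot products, the defining identity <Ax, y> = <x, A^* y> gives (Ax)^T y = x^T (A^*) y, i.e. x^T A^T y = x^T (A^*) y. Since this holds for all x, y, we must have A^* = A^T. Therefore
A^* =
[[-2, 3],
 [1, 1],
 [-2, 1]].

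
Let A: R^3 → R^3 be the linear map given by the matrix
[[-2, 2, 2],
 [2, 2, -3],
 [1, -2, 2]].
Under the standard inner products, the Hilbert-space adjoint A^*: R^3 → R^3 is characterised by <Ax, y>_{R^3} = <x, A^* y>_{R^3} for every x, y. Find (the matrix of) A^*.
A^* = A^T =
[[-2, 2, 1],
 [2, 2, -2],
 [2, -3, 2]]

For real matrices with standard dot products, the defining identity <Ax, y> = <x, A^* y> gives (Ax)^T y = x^T (A^*) y, i.e. x^T A^T y = x^T (A^*) y. Since this holds for all x, y, we must have A^* = A^T. Therefore
A^* =
[[-2, 2, 1],
 [2, 2, -2],
 [2, -3, 2]].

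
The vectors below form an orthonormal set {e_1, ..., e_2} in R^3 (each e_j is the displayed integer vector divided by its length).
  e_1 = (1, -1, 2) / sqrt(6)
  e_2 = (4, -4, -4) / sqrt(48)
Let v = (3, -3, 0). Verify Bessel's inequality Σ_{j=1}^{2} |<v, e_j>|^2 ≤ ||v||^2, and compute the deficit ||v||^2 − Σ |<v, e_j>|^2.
Σ |<v, e_j>|^2 = 18; ||v||^2 = 18; deficit = 0

Write each e_j = u_j / sqrt(<u_j, u_j>) where u_j is the displayed integer vector. Then <v, e_j> = <v, u_j> / sqrt(<u_j, u_j>), so |<v, e_j>|^2 = <v, u_j>^2 / <u_j, u_j>.
Coefficients: <v, e_1> = 6/sqrt(6), <v, e_2> = 24/sqrt(48).
Square and sum: Σ |<v, e_j>|^2 = 18.
Compute ||v||^2 = v·v = 18.
Deficit = 18 − 18 = 0 ≥ 0, confirming Bessel's inequality. (The deficit equals ||v − Σ <v,e_j> e_j||^2, the squared distance from v to span{e_j}.)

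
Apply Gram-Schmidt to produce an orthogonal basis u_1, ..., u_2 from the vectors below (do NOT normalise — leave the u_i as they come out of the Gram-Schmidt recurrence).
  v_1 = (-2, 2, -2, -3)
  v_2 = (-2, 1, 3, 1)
Orthogonal basis:
  u_1 = (-2, 2, -2, -3)
  u_2 = (-16/7, 9/7, 19/7, 4/7)

Apply the Gram-Schmidt recurrence
  u_1 = v_1
  u_i = v_i − Σ_{j<i} ((v_i · u_j) / (u_j · u_j)) · u_j.

Step by step this gives:
  u_1 = (-2, 2, -2, -3)
  u_2 = (-16/7, 9/7, 19/7, 4/7)

Orthogonality check:
  u_2 · u_1 = 0 (should be 0)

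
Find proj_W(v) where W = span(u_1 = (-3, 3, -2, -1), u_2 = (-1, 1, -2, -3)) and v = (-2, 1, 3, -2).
proj_W(v) = (-7/11, 7/11, -5/11, -3/11)

Set up U = [u_1 | ... | u_2] ∈ R^(4×2). The projector onto W = col(U) is P = U (U^T U)^(-1) U^T.
Compute U^T U =
  [23, 13]
  [13, 15],
and U^T v = (5, 3).
Solve U^T U · c = U^T v for the coefficients: c = (9/44, 1/44). The projection is proj_W(v) = U c.
Check: (v - proj_W(v)) · u_1 = 0  (should be 0).
Check: (v - proj_W(v)) · u_2 = 0  (should be 0).
Result: proj_W(v) = (-7/11, 7/11, -5/11, -3/11).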